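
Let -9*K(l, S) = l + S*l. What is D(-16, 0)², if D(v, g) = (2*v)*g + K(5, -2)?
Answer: 25/81 ≈ 0.30864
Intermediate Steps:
K(l, S) = -l/9 - S*l/9 (K(l, S) = -(l + S*l)/9 = -l/9 - S*l/9)
D(v, g) = 5/9 + 2*g*v (D(v, g) = (2*v)*g - ⅑*5*(1 - 2) = 2*g*v - ⅑*5*(-1) = 2*g*v + 5/9 = 5/9 + 2*g*v)
D(-16, 0)² = (5/9 + 2*0*(-16))² = (5/9 + 0)² = (5/9)² = 25/81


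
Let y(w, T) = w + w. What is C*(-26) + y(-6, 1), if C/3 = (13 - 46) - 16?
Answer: 3810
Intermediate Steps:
y(w, T) = 2*w
C = -147 (C = 3*((13 - 46) - 16) = 3*(-33 - 16) = 3*(-49) = -147)
C*(-26) + y(-6, 1) = -147*(-26) + 2*(-6) = 3822 - 12 = 3810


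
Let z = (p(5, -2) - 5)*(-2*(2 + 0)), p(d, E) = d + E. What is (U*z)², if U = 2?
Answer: 256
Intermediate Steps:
p(d, E) = E + d
z = 8 (z = ((-2 + 5) - 5)*(-2*(2 + 0)) = (3 - 5)*(-2*2) = -2*(-4) = 8)
(U*z)² = (2*8)² = 16² = 256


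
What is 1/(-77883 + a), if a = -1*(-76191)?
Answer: -1/1692 ≈ -0.00059102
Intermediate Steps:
a = 76191
1/(-77883 + a) = 1/(-77883 + 76191) = 1/(-1692) = -1/1692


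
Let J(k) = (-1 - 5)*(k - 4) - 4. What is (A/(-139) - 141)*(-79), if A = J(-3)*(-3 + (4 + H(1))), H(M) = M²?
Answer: 1554325/139 ≈ 11182.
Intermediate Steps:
J(k) = 20 - 6*k (J(k) = -6*(-4 + k) - 4 = (24 - 6*k) - 4 = 20 - 6*k)
A = 76 (A = (20 - 6*(-3))*(-3 + (4 + 1²)) = (20 + 18)*(-3 + (4 + 1)) = 38*(-3 + 5) = 38*2 = 76)
(A/(-139) - 141)*(-79) = (76/(-139) - 141)*(-79) = (76*(-1/139) - 141)*(-79) = (-76/139 - 141)*(-79) = -19675/139*(-79) = 1554325/139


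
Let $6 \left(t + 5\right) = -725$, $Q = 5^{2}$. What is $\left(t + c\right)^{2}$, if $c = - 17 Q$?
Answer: $\frac{10923025}{36} \approx 3.0342 \cdot 10^{5}$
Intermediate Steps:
$Q = 25$
$t = - \frac{755}{6}$ ($t = -5 + \frac{1}{6} \left(-725\right) = -5 - \frac{725}{6} = - \frac{755}{6} \approx -125.83$)
$c = -425$ ($c = \left(-17\right) 25 = -425$)
$\left(t + c\right)^{2} = \left(- \frac{755}{6} - 425\right)^{2} = \left(- \frac{3305}{6}\right)^{2} = \frac{10923025}{36}$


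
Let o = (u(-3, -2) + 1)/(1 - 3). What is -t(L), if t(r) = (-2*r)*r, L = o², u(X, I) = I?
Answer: ⅛ ≈ 0.12500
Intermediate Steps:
o = ½ (o = (-2 + 1)/(1 - 3) = -1/(-2) = -1*(-½) = ½ ≈ 0.50000)
L = ¼ (L = (½)² = ¼ ≈ 0.25000)
t(r) = -2*r²
-t(L) = -(-2)*(¼)² = -(-2)/16 = -1*(-⅛) = ⅛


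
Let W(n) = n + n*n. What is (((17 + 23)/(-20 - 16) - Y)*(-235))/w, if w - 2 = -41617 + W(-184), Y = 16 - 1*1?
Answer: -725/1521 ≈ -0.47666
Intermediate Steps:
W(n) = n + n**2
Y = 15 (Y = 16 - 1 = 15)
w = -7943 (w = 2 + (-41617 - 184*(1 - 184)) = 2 + (-41617 - 184*(-183)) = 2 + (-41617 + 33672) = 2 - 7945 = -7943)
(((17 + 23)/(-20 - 16) - Y)*(-235))/w = (((17 + 23)/(-20 - 16) - 1*15)*(-235))/(-7943) = ((40/(-36) - 15)*(-235))*(-1/7943) = ((40*(-1/36) - 15)*(-235))*(-1/7943) = ((-10/9 - 15)*(-235))*(-1/7943) = -145/9*(-235)*(-1/7943) = (34075/9)*(-1/7943) = -725/1521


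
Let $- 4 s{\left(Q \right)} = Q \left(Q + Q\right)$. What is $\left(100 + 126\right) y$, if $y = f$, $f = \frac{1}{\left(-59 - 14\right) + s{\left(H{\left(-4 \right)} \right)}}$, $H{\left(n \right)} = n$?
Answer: $- \frac{226}{81} \approx -2.7901$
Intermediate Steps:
$s{\left(Q \right)} = - \frac{Q^{2}}{2}$ ($s{\left(Q \right)} = - \frac{Q \left(Q + Q\right)}{4} = - \frac{Q 2 Q}{4} = - \frac{2 Q^{2}}{4} = - \frac{Q^{2}}{2}$)
$f = - \frac{1}{81}$ ($f = \frac{1}{\left(-59 - 14\right) - \frac{\left(-4\right)^{2}}{2}} = \frac{1}{-73 - 8} = \frac{1}{-81} = - \frac{1}{81} \approx -0.012346$)
$y = - \frac{1}{81} \approx -0.012346$
$\left(100 + 126\right) y = \left(100 + 126\right) \left(- \frac{1}{81}\right) = 226 \left(- \frac{1}{81}\right) = - \frac{226}{81}$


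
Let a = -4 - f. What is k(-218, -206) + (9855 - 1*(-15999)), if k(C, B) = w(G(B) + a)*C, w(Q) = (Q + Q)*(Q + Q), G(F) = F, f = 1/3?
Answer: -346963706/9 ≈ -3.8552e+7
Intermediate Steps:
f = ⅓ ≈ 0.33333
a = -13/3 (a = -4 - 1*⅓ = -4 - ⅓ = -13/3 ≈ -4.3333)
w(Q) = 4*Q² (w(Q) = (2*Q)*(2*Q) = 4*Q²)
k(C, B) = 4*C*(-13/3 + B)² (k(C, B) = (4*(B - 13/3)²)*C = (4*(-13/3 + B)²)*C = 4*C*(-13/3 + B)²)
k(-218, -206) + (9855 - 1*(-15999)) = (4/9)*(-218)*(-13 + 3*(-206))² + (9855 - 1*(-15999)) = (4/9)*(-218)*(-13 - 618)² + (9855 + 15999) = (4/9)*(-218)*(-631)² + 25854 = (4/9)*(-218)*398161 + 25854 = -347196392/9 + 25854 = -346963706/9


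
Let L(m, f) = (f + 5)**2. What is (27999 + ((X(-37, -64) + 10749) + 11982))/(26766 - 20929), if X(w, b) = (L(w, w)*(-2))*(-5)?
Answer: 4690/449 ≈ 10.445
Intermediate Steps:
L(m, f) = (5 + f)**2
X(w, b) = 10*(5 + w)**2 (X(w, b) = ((5 + w)**2*(-2))*(-5) = -2*(5 + w)**2*(-5) = 10*(5 + w)**2)
(27999 + ((X(-37, -64) + 10749) + 11982))/(26766 - 20929) = (27999 + ((10*(5 - 37)**2 + 10749) + 11982))/(26766 - 20929) = (27999 + ((10*(-32)**2 + 10749) + 11982))/5837 = (27999 + ((10*1024 + 10749) + 11982))*(1/5837) = (27999 + ((10240 + 10749) + 11982))*(1/5837) = (27999 + (20989 + 11982))*(1/5837) = (27999 + 32971)*(1/5837) = 60970*(1/5837) = 4690/449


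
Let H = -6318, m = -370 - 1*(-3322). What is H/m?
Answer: -351/164 ≈ -2.1402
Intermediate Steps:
m = 2952 (m = -370 + 3322 = 2952)
H/m = -6318/2952 = -6318*1/2952 = -351/164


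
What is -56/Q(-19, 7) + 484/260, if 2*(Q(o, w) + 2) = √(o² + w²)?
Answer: 9277/12805 - 56*√410/197 ≈ -5.0314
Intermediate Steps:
Q(o, w) = -2 + √(o² + w²)/2
-56/Q(-19, 7) + 484/260 = -56/(-2 + √((-19)² + 7²)/2) + 484/260 = -56/(-2 + √(361 + 49)/2) + 484*(1/260) = -56/(-2 + √410/2) + 121/65 = 121/65 - 56/(-2 + √410/2)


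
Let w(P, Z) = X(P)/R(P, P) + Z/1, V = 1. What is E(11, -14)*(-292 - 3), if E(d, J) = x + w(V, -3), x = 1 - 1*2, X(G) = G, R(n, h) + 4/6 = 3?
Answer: 7375/7 ≈ 1053.6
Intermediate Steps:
R(n, h) = 7/3 (R(n, h) = -2/3 + 3 = 7/3)
w(P, Z) = Z + 3*P/7 (w(P, Z) = P/(7/3) + Z/1 = P*(3/7) + Z*1 = 3*P/7 + Z = Z + 3*P/7)
x = -1 (x = 1 - 2 = -1)
E(d, J) = -25/7 (E(d, J) = -1 + (-3 + (3/7)*1) = -1 + (-3 + 3/7) = -1 - 18/7 = -25/7)
E(11, -14)*(-292 - 3) = -25*(-292 - 3)/7 = -25/7*(-295) = 7375/7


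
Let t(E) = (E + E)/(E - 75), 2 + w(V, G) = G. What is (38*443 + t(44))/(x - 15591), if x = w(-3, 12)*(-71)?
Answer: -521766/505331 ≈ -1.0325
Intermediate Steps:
w(V, G) = -2 + G
t(E) = 2*E/(-75 + E) (t(E) = (2*E)/(-75 + E) = 2*E/(-75 + E))
x = -710 (x = (-2 + 12)*(-71) = 10*(-71) = -710)
(38*443 + t(44))/(x - 15591) = (38*443 + 2*44/(-75 + 44))/(-710 - 15591) = (16834 + 2*44/(-31))/(-16301) = (16834 + 2*44*(-1/31))*(-1/16301) = (16834 - 88/31)*(-1/16301) = (521766/31)*(-1/16301) = -521766/505331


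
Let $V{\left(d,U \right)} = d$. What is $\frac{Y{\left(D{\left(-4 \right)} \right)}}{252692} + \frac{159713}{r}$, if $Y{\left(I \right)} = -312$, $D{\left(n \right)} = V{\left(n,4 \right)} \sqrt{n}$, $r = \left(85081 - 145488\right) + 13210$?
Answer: $- \frac{10093230715}{2981576081} \approx -3.3852$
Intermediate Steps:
$r = -47197$ ($r = -60407 + 13210 = -47197$)
$D{\left(n \right)} = n^{\frac{3}{2}}$ ($D{\left(n \right)} = n \sqrt{n} = n^{\frac{3}{2}}$)
$\frac{Y{\left(D{\left(-4 \right)} \right)}}{252692} + \frac{159713}{r} = - \frac{312}{252692} + \frac{159713}{-47197} = \left(-312\right) \frac{1}{252692} + 159713 \left(- \frac{1}{47197}\right) = - \frac{78}{63173} - \frac{159713}{47197} = - \frac{10093230715}{2981576081}$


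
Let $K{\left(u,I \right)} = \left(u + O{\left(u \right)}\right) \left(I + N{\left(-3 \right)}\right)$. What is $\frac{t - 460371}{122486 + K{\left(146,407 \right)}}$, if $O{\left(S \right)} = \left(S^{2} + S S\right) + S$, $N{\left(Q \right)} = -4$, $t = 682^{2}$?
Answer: $\frac{679}{2488694} \approx 0.00027283$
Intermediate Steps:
$t = 465124$
$O{\left(S \right)} = S + 2 S^{2}$ ($O{\left(S \right)} = \left(S^{2} + S^{2}\right) + S = 2 S^{2} + S = S + 2 S^{2}$)
$K{\left(u,I \right)} = \left(-4 + I\right) \left(u + u \left(1 + 2 u\right)\right)$ ($K{\left(u,I \right)} = \left(u + u \left(1 + 2 u\right)\right) \left(I - 4\right) = \left(u + u \left(1 + 2 u\right)\right) \left(-4 + I\right) = \left(-4 + I\right) \left(u + u \left(1 + 2 u\right)\right)$)
$\frac{t - 460371}{122486 + K{\left(146,407 \right)}} = \frac{465124 - 460371}{122486 + 2 \cdot 146 \left(-4 + 407 - 584 + 407 \cdot 146\right)} = \frac{4753}{122486 + 2 \cdot 146 \left(-4 + 407 - 584 + 59422\right)} = \frac{4753}{122486 + 2 \cdot 146 \cdot 59241} = \frac{4753}{122486 + 17298372} = \frac{4753}{17420858} = 4753 \cdot \frac{1}{17420858} = \frac{679}{2488694}$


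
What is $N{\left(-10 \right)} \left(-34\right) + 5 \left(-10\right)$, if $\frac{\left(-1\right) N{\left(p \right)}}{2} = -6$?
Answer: $-458$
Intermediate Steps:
$N{\left(p \right)} = 12$ ($N{\left(p \right)} = \left(-2\right) \left(-6\right) = 12$)
$N{\left(-10 \right)} \left(-34\right) + 5 \left(-10\right) = 12 \left(-34\right) + 5 \left(-10\right) = -408 - 50 = -458$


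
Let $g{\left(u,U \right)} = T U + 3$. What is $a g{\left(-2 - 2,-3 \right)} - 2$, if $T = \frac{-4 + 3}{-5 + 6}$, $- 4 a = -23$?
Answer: $\frac{65}{2} \approx 32.5$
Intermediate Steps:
$a = \frac{23}{4}$ ($a = \left(- \frac{1}{4}\right) \left(-23\right) = \frac{23}{4} \approx 5.75$)
$T = -1$ ($T = - 1^{-1} = \left(-1\right) 1 = -1$)
$g{\left(u,U \right)} = 3 - U$ ($g{\left(u,U \right)} = - U + 3 = 3 - U$)
$a g{\left(-2 - 2,-3 \right)} - 2 = \frac{23 \left(3 - -3\right)}{4} - 2 = \frac{23 \left(3 + 3\right)}{4} - 2 = \frac{23}{4} \cdot 6 - 2 = \frac{69}{2} - 2 = \frac{65}{2}$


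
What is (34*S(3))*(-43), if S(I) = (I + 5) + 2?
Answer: -14620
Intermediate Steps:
S(I) = 7 + I (S(I) = (5 + I) + 2 = 7 + I)
(34*S(3))*(-43) = (34*(7 + 3))*(-43) = (34*10)*(-43) = 340*(-43) = -14620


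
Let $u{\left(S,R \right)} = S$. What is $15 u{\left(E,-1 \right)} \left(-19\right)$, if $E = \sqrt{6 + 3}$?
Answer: $-855$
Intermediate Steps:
$E = 3$ ($E = \sqrt{9} = 3$)
$15 u{\left(E,-1 \right)} \left(-19\right) = 15 \cdot 3 \left(-19\right) = 45 \left(-19\right) = -855$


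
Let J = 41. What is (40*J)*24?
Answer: 39360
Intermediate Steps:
(40*J)*24 = (40*41)*24 = 1640*24 = 39360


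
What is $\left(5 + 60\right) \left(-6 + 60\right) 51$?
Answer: $179010$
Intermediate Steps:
$\left(5 + 60\right) \left(-6 + 60\right) 51 = 65 \cdot 54 \cdot 51 = 3510 \cdot 51 = 179010$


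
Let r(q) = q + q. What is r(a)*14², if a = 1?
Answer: 392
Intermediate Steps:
r(q) = 2*q
r(a)*14² = (2*1)*14² = 2*196 = 392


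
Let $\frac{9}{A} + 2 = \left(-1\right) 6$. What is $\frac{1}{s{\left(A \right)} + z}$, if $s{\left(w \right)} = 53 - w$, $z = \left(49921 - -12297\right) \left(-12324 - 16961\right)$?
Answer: $- \frac{8}{14576432607} \approx -5.4883 \cdot 10^{-10}$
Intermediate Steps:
$z = -1822054130$ ($z = \left(49921 + 12297\right) \left(-29285\right) = 62218 \left(-29285\right) = -1822054130$)
$A = - \frac{9}{8}$ ($A = \frac{9}{-2 - 6} = \frac{9}{-8} = 9 \left(- \frac{1}{8}\right) = - \frac{9}{8} \approx -1.125$)
$\frac{1}{s{\left(A \right)} + z} = \frac{1}{\left(53 - - \frac{9}{8}\right) - 1822054130} = \frac{1}{\left(53 + \frac{9}{8}\right) - 1822054130} = \frac{1}{\frac{433}{8} - 1822054130} = \frac{1}{- \frac{14576432607}{8}} = - \frac{8}{14576432607}$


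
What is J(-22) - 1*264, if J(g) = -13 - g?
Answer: -255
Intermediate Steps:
J(-22) - 1*264 = (-13 - 1*(-22)) - 1*264 = (-13 + 22) - 264 = 9 - 264 = -255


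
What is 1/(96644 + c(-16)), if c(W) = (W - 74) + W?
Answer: 1/96538 ≈ 1.0359e-5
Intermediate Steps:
c(W) = -74 + 2*W (c(W) = (-74 + W) + W = -74 + 2*W)
1/(96644 + c(-16)) = 1/(96644 + (-74 + 2*(-16))) = 1/(96644 + (-74 - 32)) = 1/(96644 - 106) = 1/96538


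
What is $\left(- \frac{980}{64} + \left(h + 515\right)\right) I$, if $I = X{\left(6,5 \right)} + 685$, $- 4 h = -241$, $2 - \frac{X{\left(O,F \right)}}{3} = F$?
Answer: $\frac{1514071}{4} \approx 3.7852 \cdot 10^{5}$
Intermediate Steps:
$X{\left(O,F \right)} = 6 - 3 F$
$h = \frac{241}{4}$ ($h = \left(- \frac{1}{4}\right) \left(-241\right) = \frac{241}{4} \approx 60.25$)
$I = 676$ ($I = \left(6 - 15\right) + 685 = -9 + 685 = 676$)
$\left(- \frac{980}{64} + \left(h + 515\right)\right) I = \left(- \frac{980}{64} + \left(\frac{241}{4} + 515\right)\right) 676 = \left(\left(-980\right) \frac{1}{64} + \frac{2301}{4}\right) 676 = \left(- \frac{245}{16} + \frac{2301}{4}\right) 676 = \frac{8959}{16} \cdot 676 = \frac{1514071}{4}$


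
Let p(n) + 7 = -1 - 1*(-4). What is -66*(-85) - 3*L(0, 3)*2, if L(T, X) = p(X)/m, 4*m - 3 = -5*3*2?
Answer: 50458/9 ≈ 5606.4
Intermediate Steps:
p(n) = -4 (p(n) = -7 + (-1 - 1*(-4)) = -7 + (-1 + 4) = -7 + 3 = -4)
m = -27/4 (m = ¾ + (-5*3*2)/4 = ¾ + (-15*2)/4 = ¾ + (¼)*(-30) = ¾ - 15/2 = -27/4 ≈ -6.7500)
L(T, X) = 16/27 (L(T, X) = -4/(-27/4) = -4*(-4/27) = 16/27)
-66*(-85) - 3*L(0, 3)*2 = -66*(-85) - 3*16/27*2 = 5610 - 16/9*2 = 5610 - 32/9 = 50458/9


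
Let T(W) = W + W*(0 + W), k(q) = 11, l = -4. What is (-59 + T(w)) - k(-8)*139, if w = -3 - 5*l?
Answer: -1282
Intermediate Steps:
w = 17 (w = -3 - 5*(-4) = -3 + 20 = 17)
T(W) = W + W² (T(W) = W + W*W = W + W²)
(-59 + T(w)) - k(-8)*139 = (-59 + 17*(1 + 17)) - 1*11*139 = (-59 + 17*18) - 11*139 = (-59 + 306) - 1529 = 247 - 1529 = -1282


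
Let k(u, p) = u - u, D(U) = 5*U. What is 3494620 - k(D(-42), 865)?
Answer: 3494620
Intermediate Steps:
k(u, p) = 0
3494620 - k(D(-42), 865) = 3494620 - 1*0 = 3494620 + 0 = 3494620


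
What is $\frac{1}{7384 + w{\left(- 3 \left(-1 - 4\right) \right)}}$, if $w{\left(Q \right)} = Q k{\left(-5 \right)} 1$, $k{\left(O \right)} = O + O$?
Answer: $\frac{1}{7234} \approx 0.00013824$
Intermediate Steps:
$k{\left(O \right)} = 2 O$
$w{\left(Q \right)} = - 10 Q$ ($w{\left(Q \right)} = Q 2 \left(-5\right) 1 = Q \left(-10\right) 1 = - 10 Q 1 = - 10 Q$)
$\frac{1}{7384 + w{\left(- 3 \left(-1 - 4\right) \right)}} = \frac{1}{7384 - 10 \left(- 3 \left(-1 - 4\right)\right)} = \frac{1}{7384 - 10 \left(\left(-3\right) \left(-5\right)\right)} = \frac{1}{7384 - 150} = \frac{1}{7234}$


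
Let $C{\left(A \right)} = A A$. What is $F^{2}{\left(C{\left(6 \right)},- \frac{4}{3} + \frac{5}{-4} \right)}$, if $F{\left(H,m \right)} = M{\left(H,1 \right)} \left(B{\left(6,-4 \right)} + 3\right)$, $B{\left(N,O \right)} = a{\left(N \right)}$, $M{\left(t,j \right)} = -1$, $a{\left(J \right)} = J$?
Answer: $81$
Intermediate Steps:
$B{\left(N,O \right)} = N$
$C{\left(A \right)} = A^{2}$
$F{\left(H,m \right)} = -9$ ($F{\left(H,m \right)} = - (6 + 3) = \left(-1\right) 9 = -9$)
$F^{2}{\left(C{\left(6 \right)},- \frac{4}{3} + \frac{5}{-4} \right)} = \left(-9\right)^{2} = 81$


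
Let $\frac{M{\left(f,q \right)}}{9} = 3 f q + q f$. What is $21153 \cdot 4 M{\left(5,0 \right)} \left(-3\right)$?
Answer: $0$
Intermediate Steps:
$M{\left(f,q \right)} = 36 f q$ ($M{\left(f,q \right)} = 9 \left(3 f q + q f\right) = 9 \left(3 f q + f q\right) = 9 \cdot 4 f q = 36 f q$)
$21153 \cdot 4 M{\left(5,0 \right)} \left(-3\right) = 21153 \cdot 4 \cdot 36 \cdot 5 \cdot 0 \left(-3\right) = 21153 \cdot 4 \cdot 0 \left(-3\right) = 21153 \cdot 0 \left(-3\right) = 21153 \cdot 0 = 0$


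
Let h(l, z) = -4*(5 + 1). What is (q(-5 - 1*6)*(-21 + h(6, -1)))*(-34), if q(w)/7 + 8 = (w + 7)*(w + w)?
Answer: 856800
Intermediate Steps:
h(l, z) = -24 (h(l, z) = -4*6 = -24)
q(w) = -56 + 14*w*(7 + w) (q(w) = -56 + 7*((w + 7)*(w + w)) = -56 + 7*((7 + w)*(2*w)) = -56 + 7*(2*w*(7 + w)) = -56 + 14*w*(7 + w))
(q(-5 - 1*6)*(-21 + h(6, -1)))*(-34) = ((-56 + 14*(-5 - 1*6)² + 98*(-5 - 1*6))*(-21 - 24))*(-34) = ((-56 + 14*(-5 - 6)² + 98*(-5 - 6))*(-45))*(-34) = ((-56 + 14*(-11)² + 98*(-11))*(-45))*(-34) = ((-56 + 14*121 - 1078)*(-45))*(-34) = ((-56 + 1694 - 1078)*(-45))*(-34) = (560*(-45))*(-34) = -25200*(-34) = 856800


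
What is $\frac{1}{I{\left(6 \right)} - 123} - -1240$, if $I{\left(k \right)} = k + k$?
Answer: $\frac{137639}{111} \approx 1240.0$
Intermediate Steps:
$I{\left(k \right)} = 2 k$
$\frac{1}{I{\left(6 \right)} - 123} - -1240 = \frac{1}{2 \cdot 6 - 123} - -1240 = \frac{1}{12 - 123} + 1240 = \frac{1}{-111} + 1240 = - \frac{1}{111} + 1240 = \frac{137639}{111}$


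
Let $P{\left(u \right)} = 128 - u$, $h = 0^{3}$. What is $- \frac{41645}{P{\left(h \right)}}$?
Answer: $- \frac{41645}{128} \approx -325.35$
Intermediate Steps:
$h = 0$
$- \frac{41645}{P{\left(h \right)}} = - \frac{41645}{128 - 0} = - \frac{41645}{128 + 0} = - \frac{41645}{128}$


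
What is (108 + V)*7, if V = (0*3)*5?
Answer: 756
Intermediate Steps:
V = 0 (V = 0*5 = 0)
(108 + V)*7 = (108 + 0)*7 = 108*7 = 756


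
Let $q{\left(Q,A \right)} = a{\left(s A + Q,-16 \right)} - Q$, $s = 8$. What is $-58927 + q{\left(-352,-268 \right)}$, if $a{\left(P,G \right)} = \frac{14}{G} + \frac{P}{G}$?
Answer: $- \frac{467359}{8} \approx -58420.0$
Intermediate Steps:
$q{\left(Q,A \right)} = - \frac{7}{8} - \frac{17 Q}{16} - \frac{A}{2}$ ($q{\left(Q,A \right)} = \frac{14 + \left(8 A + Q\right)}{-16} - Q = - \frac{14 + \left(Q + 8 A\right)}{16} - Q = - \frac{14 + Q + 8 A}{16} - Q = \left(- \frac{7}{8} - \frac{A}{2} - \frac{Q}{16}\right) - Q = - \frac{7}{8} - \frac{17 Q}{16} - \frac{A}{2}$)
$-58927 + q{\left(-352,-268 \right)} = -58927 - - \frac{4057}{8} = -58927 + \left(- \frac{7}{8} + 374 + 134\right) = -58927 + \frac{4057}{8} = - \frac{467359}{8}$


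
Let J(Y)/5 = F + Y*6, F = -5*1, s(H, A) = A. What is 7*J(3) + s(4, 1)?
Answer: 456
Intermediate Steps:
F = -5
J(Y) = -25 + 30*Y (J(Y) = 5*(-5 + Y*6) = 5*(-5 + 6*Y) = -25 + 30*Y)
7*J(3) + s(4, 1) = 7*(-25 + 30*3) + 1 = 7*(-25 + 90) + 1 = 7*65 + 1 = 455 + 1 = 456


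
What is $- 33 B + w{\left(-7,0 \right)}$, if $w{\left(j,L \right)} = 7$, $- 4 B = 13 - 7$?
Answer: $\frac{113}{2} \approx 56.5$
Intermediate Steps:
$B = - \frac{3}{2}$ ($B = - \frac{13 - 7}{4} = \left(- \frac{1}{4}\right) 6 = - \frac{3}{2} \approx -1.5$)
$- 33 B + w{\left(-7,0 \right)} = \left(-33\right) \left(- \frac{3}{2}\right) + 7 = \frac{99}{2} + 7 = \frac{113}{2}$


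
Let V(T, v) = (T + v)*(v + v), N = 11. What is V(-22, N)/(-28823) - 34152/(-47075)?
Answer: 995755246/1356842725 ≈ 0.73388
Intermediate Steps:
V(T, v) = 2*v*(T + v) (V(T, v) = (T + v)*(2*v) = 2*v*(T + v))
V(-22, N)/(-28823) - 34152/(-47075) = (2*11*(-22 + 11))/(-28823) - 34152/(-47075) = (2*11*(-11))*(-1/28823) - 34152*(-1/47075) = -242*(-1/28823) + 34152/47075 = 242/28823 + 34152/47075 = 995755246/1356842725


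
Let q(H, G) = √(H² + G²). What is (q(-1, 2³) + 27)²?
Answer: (27 + √65)² ≈ 1229.4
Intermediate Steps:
q(H, G) = √(G² + H²)
(q(-1, 2³) + 27)² = (√((2³)² + (-1)²) + 27)² = (√(8² + 1) + 27)² = (√(64 + 1) + 27)² = (√65 + 27)² = (27 + √65)²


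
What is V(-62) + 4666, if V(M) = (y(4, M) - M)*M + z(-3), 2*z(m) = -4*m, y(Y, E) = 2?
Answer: 704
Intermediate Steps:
z(m) = -2*m (z(m) = (-4*m)/2 = -2*m)
V(M) = 6 + M*(2 - M) (V(M) = (2 - M)*M - 2*(-3) = M*(2 - M) + 6 = 6 + M*(2 - M))
V(-62) + 4666 = (6 - 1*(-62)² + 2*(-62)) + 4666 = (6 - 1*3844 - 124) + 4666 = (6 - 3844 - 124) + 4666 = -3962 + 4666 = 704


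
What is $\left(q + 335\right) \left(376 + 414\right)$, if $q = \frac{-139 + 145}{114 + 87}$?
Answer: $\frac{17733130}{67} \approx 2.6467 \cdot 10^{5}$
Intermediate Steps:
$q = \frac{2}{67}$ ($q = \frac{6}{201} = 6 \cdot \frac{1}{201} = \frac{2}{67} \approx 0.029851$)
$\left(q + 335\right) \left(376 + 414\right) = \left(\frac{2}{67} + 335\right) \left(376 + 414\right) = \frac{22447}{67} \cdot 790 = \frac{17733130}{67}$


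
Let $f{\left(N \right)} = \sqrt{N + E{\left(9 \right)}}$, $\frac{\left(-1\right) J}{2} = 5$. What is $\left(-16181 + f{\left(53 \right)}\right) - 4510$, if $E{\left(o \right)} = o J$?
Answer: $-20691 + i \sqrt{37} \approx -20691.0 + 6.0828 i$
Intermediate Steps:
$J = -10$ ($J = \left(-2\right) 5 = -10$)
$E{\left(o \right)} = - 10 o$ ($E{\left(o \right)} = o \left(-10\right) = - 10 o$)
$f{\left(N \right)} = \sqrt{-90 + N}$ ($f{\left(N \right)} = \sqrt{N - 90} = \sqrt{-90 + N}$)
$\left(-16181 + f{\left(53 \right)}\right) - 4510 = \left(-16181 + \sqrt{-90 + 53}\right) - 4510 = \left(-16181 + \sqrt{-37}\right) - 4510 = \left(-16181 + i \sqrt{37}\right) - 4510 = -20691 + i \sqrt{37}$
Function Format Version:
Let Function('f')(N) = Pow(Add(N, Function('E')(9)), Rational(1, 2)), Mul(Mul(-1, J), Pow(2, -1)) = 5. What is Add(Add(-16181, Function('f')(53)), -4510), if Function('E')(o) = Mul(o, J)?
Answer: Add(-20691, Mul(I, Pow(37, Rational(1, 2)))) ≈ Add(-20691., Mul(6.0828, I))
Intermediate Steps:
J = -10 (J = Mul(-2, 5) = -10)
Function('E')(o) = Mul(-10, o) (Function('E')(o) = Mul(o, -10) = Mul(-10, o))
Function('f')(N) = Pow(Add(-90, N), Rational(1, 2)) (Function('f')(N) = Pow(Add(N, Mul(-10, 9)), Rational(1, 2)) = Pow(Add(N, -90), Rational(1, 2)) = Pow(Add(-90, N), Rational(1, 2)))
Add(Add(-16181, Function('f')(53)), -4510) = Add(Add(-16181, Pow(Add(-90, 53), Rational(1, 2))), -4510) = Add(Add(-16181, Pow(-37, Rational(1, 2))), -4510) = Add(Add(-16181, Mul(I, Pow(37, Rational(1, 2)))), -4510) = Add(-20691, Mul(I, Pow(37, Rational(1, 2))))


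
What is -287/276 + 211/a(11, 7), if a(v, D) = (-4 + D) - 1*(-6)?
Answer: 18551/828 ≈ 22.405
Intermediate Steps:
a(v, D) = 2 + D (a(v, D) = (-4 + D) + 6 = 2 + D)
-287/276 + 211/a(11, 7) = -287/276 + 211/(2 + 7) = -287*1/276 + 211/9 = -287/276 + 211*(1/9) = -287/276 + 211/9 = 18551/828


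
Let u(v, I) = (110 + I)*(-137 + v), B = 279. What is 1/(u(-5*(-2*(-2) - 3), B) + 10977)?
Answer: -1/44261 ≈ -2.2593e-5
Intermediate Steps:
u(v, I) = (-137 + v)*(110 + I)
1/(u(-5*(-2*(-2) - 3), B) + 10977) = 1/((-15070 - 137*279 + 110*(-5*(-2*(-2) - 3)) + 279*(-5*(-2*(-2) - 3))) + 10977) = 1/((-15070 - 38223 + 110*(-5*(4 - 3)) + 279*(-5*(4 - 3))) + 10977) = 1/((-15070 - 38223 + 110*(-5*1) + 279*(-5*1)) + 10977) = 1/((-15070 - 38223 + 110*(-5) + 279*(-5)) + 10977) = 1/((-15070 - 38223 - 550 - 1395) + 10977) = 1/(-55238 + 10977) = 1/(-44261) = -1/44261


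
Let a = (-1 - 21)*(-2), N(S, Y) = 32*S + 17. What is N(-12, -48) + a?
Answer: -323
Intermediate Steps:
N(S, Y) = 17 + 32*S
a = 44 (a = -22*(-2) = 44)
N(-12, -48) + a = (17 + 32*(-12)) + 44 = (17 - 384) + 44 = -367 + 44 = -323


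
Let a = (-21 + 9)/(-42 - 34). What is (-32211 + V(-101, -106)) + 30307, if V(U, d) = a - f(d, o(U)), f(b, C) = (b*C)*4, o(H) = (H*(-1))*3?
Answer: 2404795/19 ≈ 1.2657e+5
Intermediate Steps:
o(H) = -3*H (o(H) = -H*3 = -3*H)
f(b, C) = 4*C*b (f(b, C) = (C*b)*4 = 4*C*b)
a = 3/19 (a = -12/(-76) = -12*(-1/76) = 3/19 ≈ 0.15789)
V(U, d) = 3/19 + 12*U*d (V(U, d) = 3/19 - 4*(-3*U)*d = 3/19 - (-12)*U*d = 3/19 + 12*U*d)
(-32211 + V(-101, -106)) + 30307 = (-32211 + (3/19 + 12*(-101)*(-106))) + 30307 = (-32211 + (3/19 + 128472)) + 30307 = (-32211 + 2440971/19) + 30307 = 1828962/19 + 30307 = 2404795/19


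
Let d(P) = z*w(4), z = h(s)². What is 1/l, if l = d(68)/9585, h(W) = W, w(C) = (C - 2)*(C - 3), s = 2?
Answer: 9585/8 ≈ 1198.1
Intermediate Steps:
w(C) = (-3 + C)*(-2 + C) (w(C) = (-2 + C)*(-3 + C) = (-3 + C)*(-2 + C))
z = 4 (z = 2² = 4)
d(P) = 8 (d(P) = 4*(6 + 4² - 5*4) = 4*(6 + 16 - 20) = 4*2 = 8)
l = 8/9585 ≈ 0.00083464
1/l = 1/(8/9585) = 9585/8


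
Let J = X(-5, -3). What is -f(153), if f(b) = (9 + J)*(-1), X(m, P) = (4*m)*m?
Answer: 109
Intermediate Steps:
X(m, P) = 4*m²
J = 100 (J = 4*(-5)² = 4*25 = 100)
f(b) = -109 (f(b) = (9 + 100)*(-1) = 109*(-1) = -109)
-f(153) = -1*(-109) = 109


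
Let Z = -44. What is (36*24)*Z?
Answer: -38016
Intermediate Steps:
(36*24)*Z = (36*24)*(-44) = 864*(-44) = -38016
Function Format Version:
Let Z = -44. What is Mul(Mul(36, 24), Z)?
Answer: -38016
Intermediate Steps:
Mul(Mul(36, 24), Z) = Mul(Mul(36, 24), -44) = Mul(864, -44) = -38016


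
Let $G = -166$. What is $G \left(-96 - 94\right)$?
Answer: $31540$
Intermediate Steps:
$G \left(-96 - 94\right) = - 166 \left(-96 - 94\right) = \left(-166\right) \left(-190\right) = 31540$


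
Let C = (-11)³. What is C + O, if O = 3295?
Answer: 1964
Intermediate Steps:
C = -1331
C + O = -1331 + 3295 = 1964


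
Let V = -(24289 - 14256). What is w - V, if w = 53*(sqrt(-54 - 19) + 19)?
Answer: 11040 + 53*I*sqrt(73) ≈ 11040.0 + 452.83*I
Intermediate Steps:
V = -10033 (V = -1*10033 = -10033)
w = 1007 + 53*I*sqrt(73) (w = 53*(sqrt(-73) + 19) = 53*(I*sqrt(73) + 19) = 53*(19 + I*sqrt(73)) = 1007 + 53*I*sqrt(73) ≈ 1007.0 + 452.83*I)
w - V = (1007 + 53*I*sqrt(73)) - 1*(-10033) = (1007 + 53*I*sqrt(73)) + 10033 = 11040 + 53*I*sqrt(73)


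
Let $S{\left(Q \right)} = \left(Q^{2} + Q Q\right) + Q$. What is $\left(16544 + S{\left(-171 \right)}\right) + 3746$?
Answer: $78601$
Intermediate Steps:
$S{\left(Q \right)} = Q + 2 Q^{2}$ ($S{\left(Q \right)} = \left(Q^{2} + Q^{2}\right) + Q = 2 Q^{2} + Q = Q + 2 Q^{2}$)
$\left(16544 + S{\left(-171 \right)}\right) + 3746 = \left(16544 - 171 \left(1 + 2 \left(-171\right)\right)\right) + 3746 = \left(16544 - 171 \left(1 - 342\right)\right) + 3746 = \left(16544 - -58311\right) + 3746 = \left(16544 + 58311\right) + 3746 = 74855 + 3746 = 78601$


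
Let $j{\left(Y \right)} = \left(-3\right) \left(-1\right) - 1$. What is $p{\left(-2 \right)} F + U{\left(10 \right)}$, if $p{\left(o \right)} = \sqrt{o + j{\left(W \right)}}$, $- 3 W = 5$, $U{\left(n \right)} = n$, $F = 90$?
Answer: $10$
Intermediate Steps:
$W = - \frac{5}{3}$ ($W = \left(- \frac{1}{3}\right) 5 = - \frac{5}{3} \approx -1.6667$)
$j{\left(Y \right)} = 2$ ($j{\left(Y \right)} = 3 - 1 = 2$)
$p{\left(o \right)} = \sqrt{2 + o}$ ($p{\left(o \right)} = \sqrt{o + 2} = \sqrt{2 + o}$)
$p{\left(-2 \right)} F + U{\left(10 \right)} = \sqrt{2 - 2} \cdot 90 + 10 = \sqrt{0} \cdot 90 + 10 = 0 \cdot 90 + 10 = 0 + 10 = 10$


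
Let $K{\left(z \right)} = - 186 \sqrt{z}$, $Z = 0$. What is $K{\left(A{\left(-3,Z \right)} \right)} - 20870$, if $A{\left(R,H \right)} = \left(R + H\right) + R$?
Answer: $-20870 - 186 i \sqrt{6} \approx -20870.0 - 455.6 i$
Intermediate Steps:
$A{\left(R,H \right)} = H + 2 R$ ($A{\left(R,H \right)} = \left(H + R\right) + R = H + 2 R$)
$K{\left(A{\left(-3,Z \right)} \right)} - 20870 = - 186 \sqrt{0 + 2 \left(-3\right)} - 20870 = - 186 \sqrt{0 - 6} - 20870 = - 186 \sqrt{-6} - 20870 = - 186 i \sqrt{6} - 20870 = -20870 - 186 i \sqrt{6}$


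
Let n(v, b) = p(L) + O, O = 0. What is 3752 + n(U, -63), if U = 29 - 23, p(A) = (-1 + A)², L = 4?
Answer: 3761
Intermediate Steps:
U = 6
n(v, b) = 9 (n(v, b) = (-1 + 4)² + 0 = 3² + 0 = 9 + 0 = 9)
3752 + n(U, -63) = 3752 + 9 = 3761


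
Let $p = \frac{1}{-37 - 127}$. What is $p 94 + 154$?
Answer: $\frac{12581}{82} \approx 153.43$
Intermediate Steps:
$p = - \frac{1}{164}$ ($p = \frac{1}{-164} = - \frac{1}{164} \approx -0.0060976$)
$p 94 + 154 = \left(- \frac{1}{164}\right) 94 + 154 = - \frac{47}{82} + 154 = \frac{12581}{82}$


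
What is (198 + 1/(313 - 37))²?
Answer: 2986513201/76176 ≈ 39205.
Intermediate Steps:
(198 + 1/(313 - 37))² = (198 + 1/276)² = (54649/276)² = 2986513201/76176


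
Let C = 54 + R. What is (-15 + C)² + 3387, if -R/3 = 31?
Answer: 6303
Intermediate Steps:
R = -93 (R = -3*31 = -93)
C = -39 (C = 54 - 93 = -39)
(-15 + C)² + 3387 = (-15 - 39)² + 3387 = (-54)² + 3387 = 2916 + 3387 = 6303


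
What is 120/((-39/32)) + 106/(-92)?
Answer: -59569/598 ≈ -99.614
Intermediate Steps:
120/((-39/32)) + 106/(-92) = 120/((-39*1/32)) + 106*(-1/92) = 120/(-39/32) - 53/46 = 120*(-32/39) - 53/46 = -1280/13 - 53/46 = -59569/598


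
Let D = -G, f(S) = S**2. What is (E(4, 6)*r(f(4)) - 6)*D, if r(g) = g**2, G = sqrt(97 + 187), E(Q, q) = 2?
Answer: -1012*sqrt(71) ≈ -8527.3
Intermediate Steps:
G = 2*sqrt(71) (G = sqrt(284) = 2*sqrt(71) ≈ 16.852)
D = -2*sqrt(71) ≈ -16.852
(E(4, 6)*r(f(4)) - 6)*D = (2*(4**2)**2 - 6)*(-2*sqrt(71)) = (2*16**2 - 6)*(-2*sqrt(71)) = (2*256 - 6)*(-2*sqrt(71)) = (512 - 6)*(-2*sqrt(71)) = 506*(-2*sqrt(71)) = -1012*sqrt(71)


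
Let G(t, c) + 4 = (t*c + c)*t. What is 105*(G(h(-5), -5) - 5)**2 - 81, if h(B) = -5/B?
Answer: 37824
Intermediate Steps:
G(t, c) = -4 + t*(c + c*t) (G(t, c) = -4 + (t*c + c)*t = -4 + (c*t + c)*t = -4 + (c + c*t)*t = -4 + t*(c + c*t))
105*(G(h(-5), -5) - 5)**2 - 81 = 105*((-4 - (-25)/(-5) - 5*1**2) - 5)**2 - 81 = 105*((-4 - (-25)*(-1)/5 - 5*(-5*(-1/5))**2) - 5)**2 - 81 = 105*((-4 - 5*1 - 5*1**2) - 5)**2 - 81 = 105*((-4 - 5 - 5*1) - 5)**2 - 81 = 105*((-4 - 5 - 5) - 5)**2 - 81 = 105*(-14 - 5)**2 - 81 = 105*(-19)**2 - 81 = 105*361 - 81 = 37905 - 81 = 37824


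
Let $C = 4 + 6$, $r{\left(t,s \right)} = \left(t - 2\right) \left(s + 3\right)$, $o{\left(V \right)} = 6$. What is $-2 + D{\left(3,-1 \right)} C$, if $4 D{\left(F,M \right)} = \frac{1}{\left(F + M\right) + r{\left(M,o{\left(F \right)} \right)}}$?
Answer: $- \frac{21}{10} \approx -2.1$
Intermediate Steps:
$r{\left(t,s \right)} = \left(-2 + t\right) \left(3 + s\right)$
$C = 10$
$D{\left(F,M \right)} = \frac{1}{4 \left(-18 + F + 10 M\right)}$ ($D{\left(F,M \right)} = \frac{1}{4 \left(\left(F + M\right) + \left(-6 - 12 + 3 M + 6 M\right)\right)} = \frac{1}{4 \left(\left(F + M\right) + \left(-18 + 9 M\right)\right)} = \frac{1}{4 \left(-18 + F + 10 M\right)}$)
$-2 + D{\left(3,-1 \right)} C = -2 + \frac{1}{4 \left(-18 + 3 + 10 \left(-1\right)\right)} 10 = -2 + \frac{1}{4 \left(-18 + 3 - 10\right)} 10 = -2 + \frac{1}{4 \left(-25\right)} 10 = -2 + \frac{1}{4} \left(- \frac{1}{25}\right) 10 = -2 - \frac{1}{10} = - \frac{21}{10}$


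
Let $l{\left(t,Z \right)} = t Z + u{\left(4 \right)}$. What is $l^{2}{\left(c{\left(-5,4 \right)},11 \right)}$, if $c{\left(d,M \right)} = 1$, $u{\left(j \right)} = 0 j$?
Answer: $121$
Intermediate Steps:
$u{\left(j \right)} = 0$
$l{\left(t,Z \right)} = Z t$ ($l{\left(t,Z \right)} = t Z + 0 = Z t + 0 = Z t$)
$l^{2}{\left(c{\left(-5,4 \right)},11 \right)} = \left(11 \cdot 1\right)^{2} = 11^{2} = 121$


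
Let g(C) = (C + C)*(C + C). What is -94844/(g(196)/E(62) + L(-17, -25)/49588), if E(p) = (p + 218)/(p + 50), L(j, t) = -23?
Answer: -1022418320/662599163 ≈ -1.5430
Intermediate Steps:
g(C) = 4*C² (g(C) = (2*C)*(2*C) = 4*C²)
E(p) = (218 + p)/(50 + p)
-94844/(g(196)/E(62) + L(-17, -25)/49588) = -94844/((4*196²)/(((218 + 62)/(50 + 62))) - 23/49588) = -94844/((4*38416)/((280/112)) - 23*1/49588) = -94844/(153664/(((1/112)*280)) - 1/2156) = -94844/(153664/(5/2) - 1/2156) = -94844/(153664*(⅖) - 1/2156) = -94844/(307328/5 - 1/2156) = -94844/662599163/10780 = -94844*10780/662599163 = -1022418320/662599163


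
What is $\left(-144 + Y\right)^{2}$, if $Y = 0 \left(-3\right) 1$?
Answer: $20736$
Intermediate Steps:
$Y = 0$ ($Y = 0 \cdot 1 = 0$)
$\left(-144 + Y\right)^{2} = \left(-144 + 0\right)^{2} = \left(-144\right)^{2} = 20736$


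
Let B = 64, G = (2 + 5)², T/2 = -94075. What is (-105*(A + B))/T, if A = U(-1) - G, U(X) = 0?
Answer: 63/7526 ≈ 0.0083710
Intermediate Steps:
T = -188150 (T = 2*(-94075) = -188150)
G = 49 (G = 7² = 49)
A = -49 (A = 0 - 1*49 = 0 - 49 = -49)
(-105*(A + B))/T = -105*(-49 + 64)/(-188150) = -105*15*(-1/188150) = -1575*(-1/188150) = 63/7526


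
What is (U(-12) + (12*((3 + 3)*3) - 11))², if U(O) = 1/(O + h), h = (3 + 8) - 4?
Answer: 1048576/25 ≈ 41943.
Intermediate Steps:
h = 7 (h = 11 - 4 = 7)
U(O) = 1/(7 + O) (U(O) = 1/(O + 7) = 1/(7 + O))
(U(-12) + (12*((3 + 3)*3) - 11))² = (1/(7 - 12) + (12*((3 + 3)*3) - 11))² = (1/(-5) + (12*(6*3) - 11))² = (-⅕ + (12*18 - 11))² = (-⅕ + (216 - 11))² = (-⅕ + 205)² = (1024/5)² = 1048576/25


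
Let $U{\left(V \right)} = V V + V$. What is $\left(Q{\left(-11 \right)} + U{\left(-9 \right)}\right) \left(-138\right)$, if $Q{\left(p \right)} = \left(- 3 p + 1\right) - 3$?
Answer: $-14214$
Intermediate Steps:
$U{\left(V \right)} = V + V^{2}$ ($U{\left(V \right)} = V^{2} + V = V + V^{2}$)
$Q{\left(p \right)} = -2 - 3 p$ ($Q{\left(p \right)} = \left(1 - 3 p\right) - 3 = -2 - 3 p$)
$\left(Q{\left(-11 \right)} + U{\left(-9 \right)}\right) \left(-138\right) = \left(\left(-2 - -33\right) - 9 \left(1 - 9\right)\right) \left(-138\right) = \left(\left(-2 + 33\right) - -72\right) \left(-138\right) = \left(31 + 72\right) \left(-138\right) = 103 \left(-138\right) = -14214$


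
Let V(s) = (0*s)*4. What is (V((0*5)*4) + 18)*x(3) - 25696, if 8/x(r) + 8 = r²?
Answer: -25552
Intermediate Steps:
x(r) = 8/(-8 + r²)
V(s) = 0 (V(s) = 0*4 = 0)
(V((0*5)*4) + 18)*x(3) - 25696 = (0 + 18)*(8/(-8 + 3²)) - 25696 = 18*(8/(-8 + 9)) - 25696 = 18*(8/1) - 25696 = 18*(8*1) - 25696 = 18*8 - 25696 = 144 - 25696 = -25552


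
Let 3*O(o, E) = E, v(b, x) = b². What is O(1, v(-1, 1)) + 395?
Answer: 1186/3 ≈ 395.33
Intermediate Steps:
O(o, E) = E/3
O(1, v(-1, 1)) + 395 = (⅓)*(-1)² + 395 = (⅓)*1 + 395 = ⅓ + 395 = 1186/3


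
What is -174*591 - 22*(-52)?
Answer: -101690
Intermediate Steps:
-174*591 - 22*(-52) = -102834 + 1144 = -101690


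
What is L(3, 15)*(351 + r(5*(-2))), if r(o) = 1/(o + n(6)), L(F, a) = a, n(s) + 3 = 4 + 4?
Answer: 5262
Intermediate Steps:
n(s) = 5 (n(s) = -3 + (4 + 4) = -3 + 8 = 5)
r(o) = 1/(5 + o) (r(o) = 1/(o + 5) = 1/(5 + o))
L(3, 15)*(351 + r(5*(-2))) = 15*(351 + 1/(5 + 5*(-2))) = 15*(351 + 1/(5 - 10)) = 15*(351 + 1/(-5)) = 15*(351 - 1/5) = 15*(1754/5) = 5262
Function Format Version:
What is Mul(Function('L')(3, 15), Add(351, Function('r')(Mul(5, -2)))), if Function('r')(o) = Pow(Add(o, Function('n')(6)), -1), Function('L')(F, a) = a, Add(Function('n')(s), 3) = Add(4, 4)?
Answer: 5262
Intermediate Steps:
Function('n')(s) = 5 (Function('n')(s) = Add(-3, Add(4, 4)) = Add(-3, 8) = 5)
Function('r')(o) = Pow(Add(5, o), -1) (Function('r')(o) = Pow(Add(o, 5), -1) = Pow(Add(5, o), -1))
Mul(Function('L')(3, 15), Add(351, Function('r')(Mul(5, -2)))) = Mul(15, Add(351, Pow(Add(5, Mul(5, -2)), -1))) = Mul(15, Add(351, Pow(Add(5, -10), -1))) = Mul(15, Add(351, Pow(-5, -1))) = Mul(15, Add(351, Rational(-1, 5))) = Mul(15, Rational(1754, 5)) = 5262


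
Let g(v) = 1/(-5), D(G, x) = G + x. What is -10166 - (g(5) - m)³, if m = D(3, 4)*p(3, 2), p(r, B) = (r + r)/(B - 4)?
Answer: -2395614/125 ≈ -19165.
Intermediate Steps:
p(r, B) = 2*r/(-4 + B) (p(r, B) = (2*r)/(-4 + B) = 2*r/(-4 + B))
g(v) = -⅕
m = -21 (m = (3 + 4)*(2*3/(-4 + 2)) = 7*(2*3/(-2)) = 7*(2*3*(-½)) = 7*(-3) = -21)
-10166 - (g(5) - m)³ = -10166 - (-⅕ - 1*(-21))³ = -10166 - (-⅕ + 21)³ = -10166 - (104/5)³ = -10166 - 1*1124864/125 = -10166 - 1124864/125 = -2395614/125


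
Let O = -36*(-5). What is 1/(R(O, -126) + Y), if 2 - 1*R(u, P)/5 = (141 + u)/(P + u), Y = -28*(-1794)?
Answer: 18/903821 ≈ 1.9915e-5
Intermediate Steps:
O = 180
Y = 50232
R(u, P) = 10 - 5*(141 + u)/(P + u)
1/(R(O, -126) + Y) = 1/(5*(-141 + 180 + 2*(-126))/(-126 + 180) + 50232) = 1/(5*(-141 + 180 - 252)/54 + 50232) = 1/(5*(1/54)*(-213) + 50232) = 1/(-355/18 + 50232) = 1/(903821/18) = 18/903821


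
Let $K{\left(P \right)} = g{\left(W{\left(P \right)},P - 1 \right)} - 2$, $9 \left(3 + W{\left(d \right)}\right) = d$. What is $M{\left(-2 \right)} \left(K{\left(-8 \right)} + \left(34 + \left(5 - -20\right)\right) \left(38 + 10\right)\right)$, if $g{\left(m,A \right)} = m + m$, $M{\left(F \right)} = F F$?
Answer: $\frac{101600}{9} \approx 11289.0$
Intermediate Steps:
$W{\left(d \right)} = -3 + \frac{d}{9}$
$M{\left(F \right)} = F^{2}$
$g{\left(m,A \right)} = 2 m$
$K{\left(P \right)} = -8 + \frac{2 P}{9}$ ($K{\left(P \right)} = 2 \left(-3 + \frac{P}{9}\right) - 2 = \left(-6 + \frac{2 P}{9}\right) - 2 = -8 + \frac{2 P}{9}$)
$M{\left(-2 \right)} \left(K{\left(-8 \right)} + \left(34 + \left(5 - -20\right)\right) \left(38 + 10\right)\right) = \left(-2\right)^{2} \left(\left(-8 + \frac{2}{9} \left(-8\right)\right) + \left(34 + \left(5 - -20\right)\right) \left(38 + 10\right)\right) = 4 \left(\left(-8 - \frac{16}{9}\right) + \left(34 + \left(5 + 20\right)\right) 48\right) = 4 \left(- \frac{88}{9} + \left(34 + 25\right) 48\right) = 4 \left(- \frac{88}{9} + 59 \cdot 48\right) = 4 \left(- \frac{88}{9} + 2832\right) = 4 \cdot \frac{25400}{9} = \frac{101600}{9}$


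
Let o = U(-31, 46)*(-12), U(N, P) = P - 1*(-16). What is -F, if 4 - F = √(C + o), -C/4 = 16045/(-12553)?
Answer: -4 + 2*I*√29108059589/12553 ≈ -4.0 + 27.182*I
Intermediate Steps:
U(N, P) = 16 + P (U(N, P) = P + 16 = 16 + P)
C = 64180/12553 (C = -64180/(-12553) = -64180*(-1)/12553 = -4*(-16045/12553) = 64180/12553 ≈ 5.1127)
o = -744 (o = (16 + 46)*(-12) = 62*(-12) = -744)
F = 4 - 2*I*√29108059589/12553 (F = 4 - √(64180/12553 - 744) = 4 - √(-9275252/12553) = 4 - 2*I*√29108059589/12553 ≈ 4.0 - 27.182*I)
-F = -(4 - 2*I*√29108059589/12553) = -4 + 2*I*√29108059589/12553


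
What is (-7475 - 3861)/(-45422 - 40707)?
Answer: 11336/86129 ≈ 0.13162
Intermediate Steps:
(-7475 - 3861)/(-45422 - 40707) = -11336/(-86129) = -11336*(-1/86129) = 11336/86129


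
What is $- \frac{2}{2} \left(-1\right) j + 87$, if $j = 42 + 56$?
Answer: $185$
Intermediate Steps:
$j = 98$
$- \frac{2}{2} \left(-1\right) j + 87 = - \frac{2}{2} \left(-1\right) 98 + 87 = \left(-2\right) \frac{1}{2} \left(-1\right) 98 + 87 = \left(-1\right) \left(-1\right) 98 + 87 = 1 \cdot 98 + 87 = 98 + 87 = 185$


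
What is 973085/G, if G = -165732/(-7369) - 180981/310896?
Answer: 247703395280560/5576862987 ≈ 44416.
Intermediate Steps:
G = 5576862987/254554736 (G = -165732*(-1/7369) - 180981*1/310896 = 165732/7369 - 20109/34544 = 5576862987/254554736 ≈ 21.908)
973085/G = 973085/(5576862987/254554736) = 973085*(254554736/5576862987) = 247703395280560/5576862987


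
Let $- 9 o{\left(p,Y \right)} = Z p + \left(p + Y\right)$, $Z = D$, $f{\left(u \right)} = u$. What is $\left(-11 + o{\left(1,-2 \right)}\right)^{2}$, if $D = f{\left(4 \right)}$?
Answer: $\frac{1156}{9} \approx 128.44$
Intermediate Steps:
$D = 4$
$Z = 4$
$o{\left(p,Y \right)} = - \frac{5 p}{9} - \frac{Y}{9}$ ($o{\left(p,Y \right)} = - \frac{4 p + \left(p + Y\right)}{9} = - \frac{4 p + \left(Y + p\right)}{9} = - \frac{Y + 5 p}{9} = - \frac{5 p}{9} - \frac{Y}{9}$)
$\left(-11 + o{\left(1,-2 \right)}\right)^{2} = \left(-11 - \frac{1}{3}\right)^{2} = \left(- \frac{34}{3}\right)^{2} = \frac{1156}{9}$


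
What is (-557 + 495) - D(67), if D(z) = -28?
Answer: -34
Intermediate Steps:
(-557 + 495) - D(67) = (-557 + 495) - 1*(-28) = -62 + 28 = -34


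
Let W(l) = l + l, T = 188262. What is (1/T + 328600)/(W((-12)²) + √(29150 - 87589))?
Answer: 989806291216/1478724797 - 61862893201*I*√58439/26617046346 ≈ 669.37 - 561.85*I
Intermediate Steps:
W(l) = 2*l
(1/T + 328600)/(W((-12)²) + √(29150 - 87589)) = (1/188262 + 328600)/(2*(-12)² + √(29150 - 87589)) = (1/188262 + 328600)/(2*144 + √(-58439)) = 61862893201/(188262*(288 + I*√58439))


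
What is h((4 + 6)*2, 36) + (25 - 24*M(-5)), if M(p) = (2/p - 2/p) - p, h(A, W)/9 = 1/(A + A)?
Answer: -3791/40 ≈ -94.775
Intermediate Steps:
h(A, W) = 9/(2*A) (h(A, W) = 9/(A + A) = 9/((2*A)) = 9*(1/(2*A)) = 9/(2*A))
M(p) = -p (M(p) = 0 - p = -p)
h((4 + 6)*2, 36) + (25 - 24*M(-5)) = 9/(2*(((4 + 6)*2))) + (25 - (-24)*(-5)) = 9/(2*((10*2))) + (25 - 24*5) = (9/2)/20 + (25 - 120) = (9/2)*(1/20) - 95 = 9/40 - 95 = -3791/40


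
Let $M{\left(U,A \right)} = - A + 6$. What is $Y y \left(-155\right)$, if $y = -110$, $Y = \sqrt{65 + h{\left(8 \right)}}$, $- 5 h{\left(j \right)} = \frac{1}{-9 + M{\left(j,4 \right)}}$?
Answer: $\frac{6820 \sqrt{19915}}{7} \approx 1.3749 \cdot 10^{5}$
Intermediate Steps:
$M{\left(U,A \right)} = 6 - A$
$h{\left(j \right)} = \frac{1}{35}$ ($h{\left(j \right)} = - \frac{1}{5 \left(-9 + \left(6 - 4\right)\right)} = - \frac{1}{5 \left(-9 + 2\right)} = - \frac{1}{5 \left(-7\right)} = \left(- \frac{1}{5}\right) \left(- \frac{1}{7}\right) = \frac{1}{35}$)
$Y = \frac{2 \sqrt{19915}}{35}$ ($Y = \sqrt{65 + \frac{1}{35}} = \sqrt{\frac{2276}{35}} = \frac{2 \sqrt{19915}}{35} \approx 8.064$)
$Y y \left(-155\right) = \frac{2 \sqrt{19915}}{35} \left(-110\right) \left(-155\right) = - \frac{44 \sqrt{19915}}{7} \left(-155\right) = \frac{6820 \sqrt{19915}}{7}$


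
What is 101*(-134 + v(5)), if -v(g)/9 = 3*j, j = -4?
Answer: -2626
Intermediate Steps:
v(g) = 108 (v(g) = -27*(-4) = -9*(-12) = 108)
101*(-134 + v(5)) = 101*(-134 + 108) = 101*(-26) = -2626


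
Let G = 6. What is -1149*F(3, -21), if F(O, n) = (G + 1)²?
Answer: -56301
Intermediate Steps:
F(O, n) = 49 (F(O, n) = (6 + 1)² = 7² = 49)
-1149*F(3, -21) = -1149*49 = -56301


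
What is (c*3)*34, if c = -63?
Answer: -6426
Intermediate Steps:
(c*3)*34 = -63*3*34 = -189*34 = -6426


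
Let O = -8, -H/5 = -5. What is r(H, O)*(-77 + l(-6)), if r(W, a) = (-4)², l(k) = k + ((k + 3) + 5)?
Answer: -1296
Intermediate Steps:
H = 25 (H = -5*(-5) = 25)
l(k) = 8 + 2*k (l(k) = k + ((3 + k) + 5) = k + (8 + k) = 8 + 2*k)
r(W, a) = 16
r(H, O)*(-77 + l(-6)) = 16*(-77 + (8 + 2*(-6))) = 16*(-77 + (8 - 12)) = 16*(-77 - 4) = 16*(-81) = -1296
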